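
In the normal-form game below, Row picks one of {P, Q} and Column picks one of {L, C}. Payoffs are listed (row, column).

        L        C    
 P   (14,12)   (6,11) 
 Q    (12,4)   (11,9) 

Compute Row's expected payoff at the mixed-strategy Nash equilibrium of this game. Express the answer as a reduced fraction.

82/7

Column mixes with probability q on L, chosen so Row is indifferent: 14q + 6(1−q) = 12q + 11(1−q) gives q = 5/7.
Row's expected payoff (from either row, since indifferent) is 14·5/7 + 6·2/7 = 82/7.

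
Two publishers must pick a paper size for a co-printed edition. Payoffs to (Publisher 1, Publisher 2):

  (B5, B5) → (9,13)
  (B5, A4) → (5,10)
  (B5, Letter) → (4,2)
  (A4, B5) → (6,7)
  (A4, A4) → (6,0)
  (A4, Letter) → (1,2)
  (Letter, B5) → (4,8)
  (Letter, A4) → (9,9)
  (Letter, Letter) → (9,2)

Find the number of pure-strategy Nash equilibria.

2

Both B5: Publisher 1 gets 9 (best alternative 6); Publisher 2 gets 13 (best alternative 10). Neither deviates — NE.
(Letter, A4): Publisher 1 gets 9 (best alternative 6); Publisher 2 gets 9 (best alternative 8). Neither deviates — NE.
Both A4 is not a NE: Publisher 1 would switch to Letter (9 > 6).
No other cell survives both best-response checks, so there are 2 pure NE.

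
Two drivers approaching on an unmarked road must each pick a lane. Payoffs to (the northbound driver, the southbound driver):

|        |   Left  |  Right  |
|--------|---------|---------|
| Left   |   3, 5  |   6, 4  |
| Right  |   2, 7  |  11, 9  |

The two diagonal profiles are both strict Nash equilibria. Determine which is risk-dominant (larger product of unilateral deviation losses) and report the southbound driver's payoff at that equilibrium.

9

At both Left: the northbound driver loses 3 − 2 = 1 by deviating; the southbound driver loses 5 − 4 = 1. Product = 1·1 = 1.
At both Right: the northbound driver loses 11 − 6 = 5 by deviating; the southbound driver loses 9 − 7 = 2. Product = 5·2 = 10.
10 > 1, so both Right is risk-dominant. The southbound driver's payoff there is 9.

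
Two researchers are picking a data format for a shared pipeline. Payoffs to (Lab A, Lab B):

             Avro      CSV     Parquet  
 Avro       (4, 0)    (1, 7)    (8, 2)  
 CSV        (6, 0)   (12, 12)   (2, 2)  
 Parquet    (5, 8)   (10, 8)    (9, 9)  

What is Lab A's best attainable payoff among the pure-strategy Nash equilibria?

12

Both CSV is a pure NE (Lab A: 12 ≥ 10; Lab B: 12 ≥ 2). Lab A gets 12.
Both Parquet is a pure NE (Lab A: 9 ≥ 8; Lab B: 9 ≥ 8). Lab A gets 9.
Every other cell has a profitable deviation for at least one player. Highest of {12, 9} is 12.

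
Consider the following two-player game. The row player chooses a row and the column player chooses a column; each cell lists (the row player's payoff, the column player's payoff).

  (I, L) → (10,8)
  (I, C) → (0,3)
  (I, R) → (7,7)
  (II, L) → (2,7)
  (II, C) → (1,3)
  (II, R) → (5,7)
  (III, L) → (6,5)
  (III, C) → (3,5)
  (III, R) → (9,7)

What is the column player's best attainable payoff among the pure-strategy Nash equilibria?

8

(I, L) is a pure NE (the row player: 10 ≥ 6; the column player: 8 ≥ 7). The column player gets 8.
(III, R) is a pure NE (the row player: 9 ≥ 7; the column player: 7 ≥ 5). The column player gets 7.
Every other cell has a profitable deviation for at least one player. Highest of {8, 7} is 8.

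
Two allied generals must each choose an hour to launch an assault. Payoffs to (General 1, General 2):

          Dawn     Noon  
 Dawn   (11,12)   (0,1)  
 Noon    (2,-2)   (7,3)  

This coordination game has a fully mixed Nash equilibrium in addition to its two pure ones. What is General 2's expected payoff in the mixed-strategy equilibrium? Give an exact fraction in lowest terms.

19/8

General 1 mixes with probability p on Dawn, chosen so General 2 is indifferent: 12p + (-2)(1−p) = 1p + 3(1−p) gives p = 5/16.
General 2's expected payoff is 12·5/16 + (-2)·11/16 = 19/8.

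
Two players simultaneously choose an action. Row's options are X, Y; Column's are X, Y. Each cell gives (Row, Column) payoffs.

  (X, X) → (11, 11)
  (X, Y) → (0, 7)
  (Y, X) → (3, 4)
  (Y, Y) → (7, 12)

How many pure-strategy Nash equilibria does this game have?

Both X: Row gets 11 (best alternative 3); Column gets 11 (best alternative 7). Neither deviates — NE.
Both Y: Row gets 7 (best alternative 0); Column gets 12 (best alternative 4). Neither deviates — NE.
(X, Y) is not a NE: Row would switch to Y (7 > 0).
No other cell survives both best-response checks, so there are 2 pure NE.

2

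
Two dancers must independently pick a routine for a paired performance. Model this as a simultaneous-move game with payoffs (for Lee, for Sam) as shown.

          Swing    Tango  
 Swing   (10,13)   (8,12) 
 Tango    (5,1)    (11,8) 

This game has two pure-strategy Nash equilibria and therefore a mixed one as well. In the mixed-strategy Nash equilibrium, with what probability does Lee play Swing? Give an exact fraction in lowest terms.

7/8

Lee's mix p on Swing must make Sam indifferent between Swing and Tango.
Sam's payoff from Swing: 13p + 1(1−p). From Tango: 12p + 8(1−p).
Set equal: 1p = 7(1−p) → p = 7/8.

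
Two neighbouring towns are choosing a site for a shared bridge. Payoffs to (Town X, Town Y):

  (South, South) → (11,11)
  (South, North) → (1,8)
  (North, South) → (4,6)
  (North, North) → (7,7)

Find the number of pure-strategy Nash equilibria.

2

Both South: Town X gets 11 (best alternative 4); Town Y gets 11 (best alternative 8). Neither deviates — NE.
Both North: Town X gets 7 (best alternative 1); Town Y gets 7 (best alternative 6). Neither deviates — NE.
(South, North) is not a NE: Town X would switch to North (7 > 1).
No other cell survives both best-response checks, so there are 2 pure NE.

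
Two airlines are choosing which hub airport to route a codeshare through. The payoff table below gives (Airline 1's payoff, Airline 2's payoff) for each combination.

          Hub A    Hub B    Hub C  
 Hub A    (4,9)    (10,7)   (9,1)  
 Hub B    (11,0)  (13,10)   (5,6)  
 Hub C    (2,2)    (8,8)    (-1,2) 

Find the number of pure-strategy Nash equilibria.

1

Both Hub B: Airline 1 gets 13 (best alternative 10); Airline 2 gets 10 (best alternative 6). Neither deviates — NE.
Both Hub C is not a NE: Airline 1 would switch to Hub A (9 > -1).
No other cell survives both best-response checks, so there is 1 pure NE.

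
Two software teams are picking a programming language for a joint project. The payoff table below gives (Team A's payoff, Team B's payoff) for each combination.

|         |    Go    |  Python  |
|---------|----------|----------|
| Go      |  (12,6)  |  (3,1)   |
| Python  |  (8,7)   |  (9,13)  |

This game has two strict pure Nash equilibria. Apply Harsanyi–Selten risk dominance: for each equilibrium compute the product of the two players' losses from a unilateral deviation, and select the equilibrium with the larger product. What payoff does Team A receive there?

At both Go: Team A loses 12 − 8 = 4 by deviating; Team B loses 6 − 1 = 5. Product = 4·5 = 20.
At both Python: Team A loses 9 − 3 = 6 by deviating; Team B loses 13 − 7 = 6. Product = 6·6 = 36.
36 > 20, so both Python is risk-dominant. Team A's payoff there is 9.

9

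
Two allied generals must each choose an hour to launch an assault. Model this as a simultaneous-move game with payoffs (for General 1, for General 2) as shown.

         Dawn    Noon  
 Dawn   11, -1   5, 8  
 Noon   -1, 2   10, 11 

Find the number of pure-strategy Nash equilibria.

1

Both Noon: General 1 gets 10 (best alternative 5); General 2 gets 11 (best alternative 2). Neither deviates — NE.
Both Dawn is not a NE: General 2 would switch to Noon (8 > -1).
No other cell survives both best-response checks, so there is 1 pure NE.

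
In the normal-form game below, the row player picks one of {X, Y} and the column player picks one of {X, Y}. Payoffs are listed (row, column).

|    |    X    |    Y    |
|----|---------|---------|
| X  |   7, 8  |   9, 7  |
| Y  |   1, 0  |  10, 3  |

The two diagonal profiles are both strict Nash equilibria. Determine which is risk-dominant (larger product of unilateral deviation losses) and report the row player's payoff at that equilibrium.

At both X: the row player loses 7 − 1 = 6 by deviating; the column player loses 8 − 7 = 1. Product = 6·1 = 6.
At both Y: the row player loses 10 − 9 = 1 by deviating; the column player loses 3 − 0 = 3. Product = 1·3 = 3.
6 > 3, so both X is risk-dominant. The row player's payoff there is 7.

7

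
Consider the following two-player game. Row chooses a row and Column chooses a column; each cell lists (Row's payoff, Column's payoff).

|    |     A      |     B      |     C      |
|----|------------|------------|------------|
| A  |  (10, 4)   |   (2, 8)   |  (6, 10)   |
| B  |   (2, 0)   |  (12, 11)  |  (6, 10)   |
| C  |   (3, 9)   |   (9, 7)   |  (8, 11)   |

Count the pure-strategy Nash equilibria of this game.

Both B: Row gets 12 (best alternative 9); Column gets 11 (best alternative 10). Neither deviates — NE.
Both C: Row gets 8 (best alternative 6); Column gets 11 (best alternative 9). Neither deviates — NE.
Both A is not a NE: Column would switch to C (10 > 4).
No other cell survives both best-response checks, so there are 2 pure NE.

2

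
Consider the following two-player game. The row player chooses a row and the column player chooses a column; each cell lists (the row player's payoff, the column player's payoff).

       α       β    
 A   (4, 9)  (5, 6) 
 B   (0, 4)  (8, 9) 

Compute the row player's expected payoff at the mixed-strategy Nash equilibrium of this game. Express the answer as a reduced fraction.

The column player mixes with probability q on α, chosen so the row player is indifferent: 4q + 5(1−q) = 0q + 8(1−q) gives q = 3/7.
The row player's expected payoff (from either row, since indifferent) is 4·3/7 + 5·4/7 = 32/7.

32/7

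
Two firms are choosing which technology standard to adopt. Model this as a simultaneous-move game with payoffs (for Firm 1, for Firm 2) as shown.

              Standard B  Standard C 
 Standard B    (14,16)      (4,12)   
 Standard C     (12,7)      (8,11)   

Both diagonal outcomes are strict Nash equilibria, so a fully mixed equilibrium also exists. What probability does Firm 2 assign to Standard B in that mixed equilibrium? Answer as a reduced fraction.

Firm 2's mix q on Standard B must make Firm 1 indifferent between Standard B and Standard C.
Firm 1's payoff from Standard B: 14q + 4(1−q). From Standard C: 12q + 8(1−q).
Set equal: 2q = 4(1−q) → q = 4/6 = 2/3.

2/3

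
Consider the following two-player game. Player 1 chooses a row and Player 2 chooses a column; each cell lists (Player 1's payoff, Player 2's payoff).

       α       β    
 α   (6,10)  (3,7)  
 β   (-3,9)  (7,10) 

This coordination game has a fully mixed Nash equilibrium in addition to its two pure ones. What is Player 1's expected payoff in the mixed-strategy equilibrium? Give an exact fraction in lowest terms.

Player 2 mixes with probability q on α, chosen so Player 1 is indifferent: 6q + 3(1−q) = (-3)q + 7(1−q) gives q = 4/13.
Player 1's expected payoff (from either row, since indifferent) is 6·4/13 + 3·9/13 = 51/13.

51/13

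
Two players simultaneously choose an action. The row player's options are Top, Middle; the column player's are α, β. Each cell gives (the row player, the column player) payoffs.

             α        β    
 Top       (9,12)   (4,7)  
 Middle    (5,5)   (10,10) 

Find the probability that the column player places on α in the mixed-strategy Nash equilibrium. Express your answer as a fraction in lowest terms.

3/5

The column player's mix q on α must make the row player indifferent between Top and Middle.
The row player's payoff from Top: 9q + 4(1−q). From Middle: 5q + 10(1−q).
Set equal: 4q = 6(1−q) → q = 6/10 = 3/5.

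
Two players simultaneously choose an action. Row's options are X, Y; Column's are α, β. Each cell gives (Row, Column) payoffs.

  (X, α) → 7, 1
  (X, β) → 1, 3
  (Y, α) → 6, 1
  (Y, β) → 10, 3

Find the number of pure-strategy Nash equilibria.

(Y, β): Row gets 10 (best alternative 1); Column gets 3 (best alternative 1). Neither deviates — NE.
(X, α) is not a NE: Column would switch to β (3 > 1).
No other cell survives both best-response checks, so there is 1 pure NE.

1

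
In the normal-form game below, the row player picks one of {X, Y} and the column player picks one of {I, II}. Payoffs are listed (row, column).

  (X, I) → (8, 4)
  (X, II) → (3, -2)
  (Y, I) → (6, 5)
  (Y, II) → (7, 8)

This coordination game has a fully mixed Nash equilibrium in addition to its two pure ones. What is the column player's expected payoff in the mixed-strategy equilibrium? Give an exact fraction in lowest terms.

14/3

The row player mixes with probability p on X, chosen so the column player is indifferent: 4p + 5(1−p) = (-2)p + 8(1−p) gives p = 1/3.
The column player's expected payoff is 4·1/3 + 5·2/3 = 14/3.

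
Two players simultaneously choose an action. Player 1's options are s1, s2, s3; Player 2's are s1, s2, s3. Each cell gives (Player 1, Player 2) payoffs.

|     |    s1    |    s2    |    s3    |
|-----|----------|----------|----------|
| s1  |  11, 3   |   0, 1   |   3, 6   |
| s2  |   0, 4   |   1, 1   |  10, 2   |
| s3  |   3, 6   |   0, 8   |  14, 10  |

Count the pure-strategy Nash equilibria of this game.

1

Both s3: Player 1 gets 14 (best alternative 10); Player 2 gets 10 (best alternative 8). Neither deviates — NE.
Both s1 is not a NE: Player 2 would switch to s3 (6 > 3).
No other cell survives both best-response checks, so there is 1 pure NE.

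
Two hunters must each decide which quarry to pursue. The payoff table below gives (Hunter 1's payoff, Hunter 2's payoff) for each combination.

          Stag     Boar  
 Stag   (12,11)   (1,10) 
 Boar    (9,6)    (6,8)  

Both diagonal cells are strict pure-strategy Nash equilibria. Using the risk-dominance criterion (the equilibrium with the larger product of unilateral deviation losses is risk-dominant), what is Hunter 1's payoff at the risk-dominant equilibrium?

6

At both Stag: Hunter 1 loses 12 − 9 = 3 by deviating; Hunter 2 loses 11 − 10 = 1. Product = 3·1 = 3.
At both Boar: Hunter 1 loses 6 − 1 = 5 by deviating; Hunter 2 loses 8 − 6 = 2. Product = 5·2 = 10.
10 > 3, so both Boar is risk-dominant. Hunter 1's payoff there is 6.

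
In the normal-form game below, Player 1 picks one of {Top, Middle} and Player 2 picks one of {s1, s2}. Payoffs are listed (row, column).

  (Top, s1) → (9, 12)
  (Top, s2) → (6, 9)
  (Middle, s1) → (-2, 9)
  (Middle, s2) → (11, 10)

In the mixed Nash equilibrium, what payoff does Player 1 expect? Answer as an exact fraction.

111/16

Player 2 mixes with probability q on s1, chosen so Player 1 is indifferent: 9q + 6(1−q) = (-2)q + 11(1−q) gives q = 5/16.
Player 1's expected payoff (from either row, since indifferent) is 9·5/16 + 6·11/16 = 111/16.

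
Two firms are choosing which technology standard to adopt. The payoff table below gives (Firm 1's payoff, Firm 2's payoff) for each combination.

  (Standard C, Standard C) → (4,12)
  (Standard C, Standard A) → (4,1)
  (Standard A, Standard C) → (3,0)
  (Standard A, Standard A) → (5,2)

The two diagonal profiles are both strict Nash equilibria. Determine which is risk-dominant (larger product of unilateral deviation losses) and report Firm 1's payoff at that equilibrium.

4

At both Standard C: Firm 1 loses 4 − 3 = 1 by deviating; Firm 2 loses 12 − 1 = 11. Product = 1·11 = 11.
At both Standard A: Firm 1 loses 5 − 4 = 1 by deviating; Firm 2 loses 2 − 0 = 2. Product = 1·2 = 2.
11 > 2, so both Standard C is risk-dominant. Firm 1's payoff there is 4.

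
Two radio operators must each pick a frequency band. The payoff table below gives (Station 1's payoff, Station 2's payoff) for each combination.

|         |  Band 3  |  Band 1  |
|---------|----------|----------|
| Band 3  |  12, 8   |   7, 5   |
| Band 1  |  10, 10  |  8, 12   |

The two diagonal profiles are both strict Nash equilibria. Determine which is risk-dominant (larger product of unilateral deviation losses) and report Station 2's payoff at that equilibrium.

At both Band 3: Station 1 loses 12 − 10 = 2 by deviating; Station 2 loses 8 − 5 = 3. Product = 2·3 = 6.
At both Band 1: Station 1 loses 8 − 7 = 1 by deviating; Station 2 loses 12 − 10 = 2. Product = 1·2 = 2.
6 > 2, so both Band 3 is risk-dominant. Station 2's payoff there is 8.

8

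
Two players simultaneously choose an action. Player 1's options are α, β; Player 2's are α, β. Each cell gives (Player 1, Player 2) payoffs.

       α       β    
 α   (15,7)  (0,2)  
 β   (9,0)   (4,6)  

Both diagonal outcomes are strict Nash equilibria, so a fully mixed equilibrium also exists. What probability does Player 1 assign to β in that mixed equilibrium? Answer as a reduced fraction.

Player 1's mix p on α must make Player 2 indifferent between α and β.
Player 2's payoff from α: 7p + 0(1−p). From β: 2p + 6(1−p).
Set equal: 5p = 6(1−p) → p = 6/11.
Probability on β is 1 − 6/11 = 5/11.

5/11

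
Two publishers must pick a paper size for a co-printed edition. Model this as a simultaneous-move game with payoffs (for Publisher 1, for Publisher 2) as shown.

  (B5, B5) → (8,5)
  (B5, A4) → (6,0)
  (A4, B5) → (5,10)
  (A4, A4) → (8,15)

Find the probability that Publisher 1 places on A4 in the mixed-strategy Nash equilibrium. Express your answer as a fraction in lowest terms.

1/2

Publisher 1's mix p on B5 must make Publisher 2 indifferent between B5 and A4.
Publisher 2's payoff from B5: 5p + 10(1−p). From A4: 0p + 15(1−p).
Set equal: 5p = 5(1−p) → p = 5/10 = 1/2.
Probability on A4 is 1 − 1/2 = 1/2.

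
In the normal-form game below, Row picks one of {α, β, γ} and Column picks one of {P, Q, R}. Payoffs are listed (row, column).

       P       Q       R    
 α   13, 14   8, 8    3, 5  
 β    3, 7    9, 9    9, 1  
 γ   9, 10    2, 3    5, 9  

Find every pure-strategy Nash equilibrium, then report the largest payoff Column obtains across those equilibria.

14

(α, P) is a pure NE (Row: 13 ≥ 9; Column: 14 ≥ 8). Column gets 14.
(β, Q) is a pure NE (Row: 9 ≥ 8; Column: 9 ≥ 7). Column gets 9.
Every other cell has a profitable deviation for at least one player. Highest of {14, 9} is 14.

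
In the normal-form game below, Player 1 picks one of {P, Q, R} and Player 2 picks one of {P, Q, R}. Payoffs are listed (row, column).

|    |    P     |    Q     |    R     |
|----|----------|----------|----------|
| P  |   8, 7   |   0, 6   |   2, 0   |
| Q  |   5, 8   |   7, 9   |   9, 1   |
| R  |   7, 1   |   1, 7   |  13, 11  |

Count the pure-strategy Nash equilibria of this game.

Both P: Player 1 gets 8 (best alternative 7); Player 2 gets 7 (best alternative 6). Neither deviates — NE.
Both Q: Player 1 gets 7 (best alternative 1); Player 2 gets 9 (best alternative 8). Neither deviates — NE.
Both R: Player 1 gets 13 (best alternative 9); Player 2 gets 11 (best alternative 7). Neither deviates — NE.
(Q, P) is not a NE: Player 1 would switch to P (8 > 5).
No other cell survives both best-response checks, so there are 3 pure NE.

3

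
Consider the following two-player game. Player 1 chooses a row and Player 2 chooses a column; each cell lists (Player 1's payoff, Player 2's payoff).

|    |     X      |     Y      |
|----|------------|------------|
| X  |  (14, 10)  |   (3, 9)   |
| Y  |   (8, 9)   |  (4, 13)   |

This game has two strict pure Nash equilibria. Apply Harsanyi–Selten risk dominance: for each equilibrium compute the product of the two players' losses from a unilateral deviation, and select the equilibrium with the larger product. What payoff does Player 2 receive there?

10

At both X: Player 1 loses 14 − 8 = 6 by deviating; Player 2 loses 10 − 9 = 1. Product = 6·1 = 6.
At both Y: Player 1 loses 4 − 3 = 1 by deviating; Player 2 loses 13 − 9 = 4. Product = 1·4 = 4.
6 > 4, so both X is risk-dominant. Player 2's payoff there is 10.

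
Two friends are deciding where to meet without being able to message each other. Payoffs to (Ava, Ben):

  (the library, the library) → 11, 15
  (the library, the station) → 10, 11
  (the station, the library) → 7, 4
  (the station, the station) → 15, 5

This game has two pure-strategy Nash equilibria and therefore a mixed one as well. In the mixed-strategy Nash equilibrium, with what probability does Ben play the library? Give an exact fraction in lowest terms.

Ben's mix q on the library must make Ava indifferent between the library and the station.
Ava's payoff from the library: 11q + 10(1−q). From the station: 7q + 15(1−q).
Set equal: 4q = 5(1−q) → q = 5/9.

5/9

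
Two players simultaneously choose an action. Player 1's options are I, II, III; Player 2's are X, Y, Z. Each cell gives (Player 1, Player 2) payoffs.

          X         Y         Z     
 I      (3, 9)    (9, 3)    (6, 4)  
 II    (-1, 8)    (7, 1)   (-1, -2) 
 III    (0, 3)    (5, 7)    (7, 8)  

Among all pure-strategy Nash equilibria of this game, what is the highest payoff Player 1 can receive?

(I, X) is a pure NE (Player 1: 3 ≥ 0; Player 2: 9 ≥ 4). Player 1 gets 3.
(III, Z) is a pure NE (Player 1: 7 ≥ 6; Player 2: 8 ≥ 7). Player 1 gets 7.
Every other cell has a profitable deviation for at least one player. Highest of {3, 7} is 7.

7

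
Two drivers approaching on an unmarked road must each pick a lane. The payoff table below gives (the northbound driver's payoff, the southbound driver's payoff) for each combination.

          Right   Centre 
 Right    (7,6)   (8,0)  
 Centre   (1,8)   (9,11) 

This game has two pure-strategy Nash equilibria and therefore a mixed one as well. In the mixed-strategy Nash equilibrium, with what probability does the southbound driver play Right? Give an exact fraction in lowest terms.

The southbound driver's mix q on Right must make the northbound driver indifferent between Right and Centre.
The northbound driver's payoff from Right: 7q + 8(1−q). From Centre: 1q + 9(1−q).
Set equal: 6q = 1(1−q) → q = 1/7.

1/7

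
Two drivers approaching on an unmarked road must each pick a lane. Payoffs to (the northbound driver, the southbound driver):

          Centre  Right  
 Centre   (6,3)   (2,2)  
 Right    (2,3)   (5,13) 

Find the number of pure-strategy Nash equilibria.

Both Centre: the northbound driver gets 6 (best alternative 2); the southbound driver gets 3 (best alternative 2). Neither deviates — NE.
Both Right: the northbound driver gets 5 (best alternative 2); the southbound driver gets 13 (best alternative 3). Neither deviates — NE.
(Centre, Right) is not a NE: the northbound driver would switch to Right (5 > 2).
No other cell survives both best-response checks, so there are 2 pure NE.

2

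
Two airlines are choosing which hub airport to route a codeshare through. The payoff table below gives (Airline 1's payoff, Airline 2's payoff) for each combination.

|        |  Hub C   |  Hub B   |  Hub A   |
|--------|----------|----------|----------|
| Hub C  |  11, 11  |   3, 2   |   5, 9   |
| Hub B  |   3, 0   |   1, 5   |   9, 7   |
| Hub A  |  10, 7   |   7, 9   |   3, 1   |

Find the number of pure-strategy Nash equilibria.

3

Both Hub C: Airline 1 gets 11 (best alternative 10); Airline 2 gets 11 (best alternative 9). Neither deviates — NE.
(Hub B, Hub A): Airline 1 gets 9 (best alternative 5); Airline 2 gets 7 (best alternative 5). Neither deviates — NE.
(Hub A, Hub B): Airline 1 gets 7 (best alternative 3); Airline 2 gets 9 (best alternative 7). Neither deviates — NE.
Both Hub A is not a NE: Airline 1 would switch to Hub B (9 > 3).
No other cell survives both best-response checks, so there are 3 pure NE.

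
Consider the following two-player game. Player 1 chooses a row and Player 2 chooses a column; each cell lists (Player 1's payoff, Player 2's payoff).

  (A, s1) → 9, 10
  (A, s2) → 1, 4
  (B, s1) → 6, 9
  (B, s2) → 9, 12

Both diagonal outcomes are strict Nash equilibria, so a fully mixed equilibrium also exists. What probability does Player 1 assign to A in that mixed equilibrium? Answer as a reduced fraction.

1/3

Player 1's mix p on A must make Player 2 indifferent between s1 and s2.
Player 2's payoff from s1: 10p + 9(1−p). From s2: 4p + 12(1−p).
Set equal: 6p = 3(1−p) → p = 3/9 = 1/3.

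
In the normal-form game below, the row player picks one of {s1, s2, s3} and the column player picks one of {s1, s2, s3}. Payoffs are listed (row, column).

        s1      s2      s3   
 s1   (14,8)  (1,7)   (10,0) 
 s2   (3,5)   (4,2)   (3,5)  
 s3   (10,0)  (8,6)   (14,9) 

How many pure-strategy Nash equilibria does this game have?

2

Both s1: the row player gets 14 (best alternative 10); the column player gets 8 (best alternative 7). Neither deviates — NE.
Both s3: the row player gets 14 (best alternative 10); the column player gets 9 (best alternative 6). Neither deviates — NE.
Both s2 is not a NE: the row player would switch to s3 (8 > 4).
No other cell survives both best-response checks, so there are 2 pure NE.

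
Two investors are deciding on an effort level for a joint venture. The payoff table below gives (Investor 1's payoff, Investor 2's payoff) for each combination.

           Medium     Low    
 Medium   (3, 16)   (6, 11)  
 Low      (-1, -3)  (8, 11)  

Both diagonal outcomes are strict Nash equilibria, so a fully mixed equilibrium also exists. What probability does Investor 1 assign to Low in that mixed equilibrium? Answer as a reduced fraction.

5/19

Investor 1's mix p on Medium must make Investor 2 indifferent between Medium and Low.
Investor 2's payoff from Medium: 16p + (-3)(1−p). From Low: 11p + 11(1−p).
Set equal: 5p = 14(1−p) → p = 14/19.
Probability on Low is 1 − 14/19 = 5/19.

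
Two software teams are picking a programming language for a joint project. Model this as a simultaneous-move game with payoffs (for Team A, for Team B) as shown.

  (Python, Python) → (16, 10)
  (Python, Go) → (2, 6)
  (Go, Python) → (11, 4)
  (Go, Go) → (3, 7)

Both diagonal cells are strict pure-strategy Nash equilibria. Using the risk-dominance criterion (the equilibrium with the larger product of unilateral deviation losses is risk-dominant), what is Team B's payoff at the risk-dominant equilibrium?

At both Python: Team A loses 16 − 11 = 5 by deviating; Team B loses 10 − 6 = 4. Product = 5·4 = 20.
At both Go: Team A loses 3 − 2 = 1 by deviating; Team B loses 7 − 4 = 3. Product = 1·3 = 3.
20 > 3, so both Python is risk-dominant. Team B's payoff there is 10.

10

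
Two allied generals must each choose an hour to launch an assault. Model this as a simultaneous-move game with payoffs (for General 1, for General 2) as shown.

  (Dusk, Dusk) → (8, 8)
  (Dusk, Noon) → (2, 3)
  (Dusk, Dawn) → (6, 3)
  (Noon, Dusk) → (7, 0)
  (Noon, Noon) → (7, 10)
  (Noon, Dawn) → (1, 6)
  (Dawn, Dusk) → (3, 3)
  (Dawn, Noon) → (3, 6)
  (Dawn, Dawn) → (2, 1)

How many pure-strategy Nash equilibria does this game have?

2

Both Dusk: General 1 gets 8 (best alternative 7); General 2 gets 8 (best alternative 3). Neither deviates — NE.
Both Noon: General 1 gets 7 (best alternative 3); General 2 gets 10 (best alternative 6). Neither deviates — NE.
Both Dawn is not a NE: General 1 would switch to Dusk (6 > 2).
No other cell survives both best-response checks, so there are 2 pure NE.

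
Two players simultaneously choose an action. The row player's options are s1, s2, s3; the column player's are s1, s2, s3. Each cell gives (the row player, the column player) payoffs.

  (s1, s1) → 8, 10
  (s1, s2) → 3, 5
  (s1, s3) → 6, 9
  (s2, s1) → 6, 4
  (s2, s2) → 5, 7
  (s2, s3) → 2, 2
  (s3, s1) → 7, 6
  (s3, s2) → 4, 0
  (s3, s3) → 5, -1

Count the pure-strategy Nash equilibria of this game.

Both s1: the row player gets 8 (best alternative 7); the column player gets 10 (best alternative 9). Neither deviates — NE.
Both s2: the row player gets 5 (best alternative 4); the column player gets 7 (best alternative 4). Neither deviates — NE.
Both s3 is not a NE: the row player would switch to s1 (6 > 5).
No other cell survives both best-response checks, so there are 2 pure NE.

2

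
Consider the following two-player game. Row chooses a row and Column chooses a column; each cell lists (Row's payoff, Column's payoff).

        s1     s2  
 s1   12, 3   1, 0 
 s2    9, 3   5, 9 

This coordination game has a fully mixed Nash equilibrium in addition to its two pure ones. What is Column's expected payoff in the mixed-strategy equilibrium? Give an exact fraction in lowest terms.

Row mixes with probability p on s1, chosen so Column is indifferent: 3p + 3(1−p) = 0p + 9(1−p) gives p = 2/3.
Column's expected payoff is 3·2/3 + 3·1/3 = 3.

3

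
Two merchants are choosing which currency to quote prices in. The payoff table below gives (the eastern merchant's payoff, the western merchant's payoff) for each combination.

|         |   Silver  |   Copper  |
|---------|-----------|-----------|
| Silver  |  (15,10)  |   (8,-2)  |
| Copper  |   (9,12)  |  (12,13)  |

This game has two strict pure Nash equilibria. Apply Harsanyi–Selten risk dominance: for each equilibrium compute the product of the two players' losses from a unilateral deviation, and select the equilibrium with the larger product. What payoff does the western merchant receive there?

At both Silver: the eastern merchant loses 15 − 9 = 6 by deviating; the western merchant loses 10 − (-2) = 12. Product = 6·12 = 72.
At both Copper: the eastern merchant loses 12 − 8 = 4 by deviating; the western merchant loses 13 − 12 = 1. Product = 4·1 = 4.
72 > 4, so both Silver is risk-dominant. The western merchant's payoff there is 10.

10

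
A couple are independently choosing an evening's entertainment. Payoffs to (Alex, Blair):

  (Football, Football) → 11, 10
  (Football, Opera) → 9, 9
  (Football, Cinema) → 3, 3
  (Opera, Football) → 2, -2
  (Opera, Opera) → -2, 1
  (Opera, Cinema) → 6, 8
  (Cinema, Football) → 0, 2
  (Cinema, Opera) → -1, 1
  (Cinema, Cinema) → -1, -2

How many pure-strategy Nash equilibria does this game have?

2

Both Football: Alex gets 11 (best alternative 2); Blair gets 10 (best alternative 9). Neither deviates — NE.
(Opera, Cinema): Alex gets 6 (best alternative 3); Blair gets 8 (best alternative 1). Neither deviates — NE.
Both Cinema is not a NE: Alex would switch to Opera (6 > -1).
No other cell survives both best-response checks, so there are 2 pure NE.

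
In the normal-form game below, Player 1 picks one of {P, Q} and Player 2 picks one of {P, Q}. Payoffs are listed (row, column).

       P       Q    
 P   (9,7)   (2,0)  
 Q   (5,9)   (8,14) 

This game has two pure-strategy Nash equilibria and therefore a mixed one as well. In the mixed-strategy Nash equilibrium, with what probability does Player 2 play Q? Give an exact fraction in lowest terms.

Player 2's mix q on P must make Player 1 indifferent between P and Q.
Player 1's payoff from P: 9q + 2(1−q). From Q: 5q + 8(1−q).
Set equal: 4q = 6(1−q) → q = 6/10 = 3/5.
Probability on Q is 1 − 3/5 = 2/5.

2/5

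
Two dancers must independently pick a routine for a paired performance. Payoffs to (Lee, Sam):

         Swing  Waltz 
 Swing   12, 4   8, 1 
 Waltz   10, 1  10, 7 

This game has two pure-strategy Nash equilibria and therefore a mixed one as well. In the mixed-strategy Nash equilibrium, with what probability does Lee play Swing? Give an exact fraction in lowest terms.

Lee's mix p on Swing must make Sam indifferent between Swing and Waltz.
Sam's payoff from Swing: 4p + 1(1−p). From Waltz: 1p + 7(1−p).
Set equal: 3p = 6(1−p) → p = 6/9 = 2/3.

2/3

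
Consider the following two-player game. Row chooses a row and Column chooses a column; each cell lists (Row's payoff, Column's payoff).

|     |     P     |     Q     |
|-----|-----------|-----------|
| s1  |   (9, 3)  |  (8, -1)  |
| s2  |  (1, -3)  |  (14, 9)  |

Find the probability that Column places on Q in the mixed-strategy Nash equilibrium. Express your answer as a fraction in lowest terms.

Column's mix q on P must make Row indifferent between s1 and s2.
Row's payoff from s1: 9q + 8(1−q). From s2: 1q + 14(1−q).
Set equal: 8q = 6(1−q) → q = 6/14 = 3/7.
Probability on Q is 1 − 3/7 = 4/7.

4/7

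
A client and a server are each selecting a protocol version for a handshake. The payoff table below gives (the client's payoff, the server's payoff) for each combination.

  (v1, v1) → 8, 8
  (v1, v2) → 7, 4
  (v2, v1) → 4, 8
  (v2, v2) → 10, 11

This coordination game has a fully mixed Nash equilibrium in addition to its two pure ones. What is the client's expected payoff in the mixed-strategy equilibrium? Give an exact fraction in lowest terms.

The server mixes with probability q on v1, chosen so the client is indifferent: 8q + 7(1−q) = 4q + 10(1−q) gives q = 3/7.
The client's expected payoff (from either row, since indifferent) is 8·3/7 + 7·4/7 = 52/7.

52/7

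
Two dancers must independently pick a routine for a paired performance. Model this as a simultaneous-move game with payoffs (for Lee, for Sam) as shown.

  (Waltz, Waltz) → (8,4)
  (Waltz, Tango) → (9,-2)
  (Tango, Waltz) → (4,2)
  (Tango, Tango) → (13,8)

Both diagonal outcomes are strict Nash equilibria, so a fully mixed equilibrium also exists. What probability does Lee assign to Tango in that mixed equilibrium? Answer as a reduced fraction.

1/2

Lee's mix p on Waltz must make Sam indifferent between Waltz and Tango.
Sam's payoff from Waltz: 4p + 2(1−p). From Tango: (-2)p + 8(1−p).
Set equal: 6p = 6(1−p) → p = 6/12 = 1/2.
Probability on Tango is 1 − 1/2 = 1/2.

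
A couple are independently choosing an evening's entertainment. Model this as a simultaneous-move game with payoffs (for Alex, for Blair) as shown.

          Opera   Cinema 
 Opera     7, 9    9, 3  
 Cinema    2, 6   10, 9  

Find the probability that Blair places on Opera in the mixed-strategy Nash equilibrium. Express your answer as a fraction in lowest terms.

1/6

Blair's mix q on Opera must make Alex indifferent between Opera and Cinema.
Alex's payoff from Opera: 7q + 9(1−q). From Cinema: 2q + 10(1−q).
Set equal: 5q = 1(1−q) → q = 1/6.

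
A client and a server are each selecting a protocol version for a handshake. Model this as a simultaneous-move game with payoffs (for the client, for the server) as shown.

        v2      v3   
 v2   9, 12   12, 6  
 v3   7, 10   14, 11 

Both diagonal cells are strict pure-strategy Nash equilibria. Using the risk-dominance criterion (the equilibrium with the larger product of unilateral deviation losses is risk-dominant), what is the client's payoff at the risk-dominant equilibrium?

At both v2: the client loses 9 − 7 = 2 by deviating; the server loses 12 − 6 = 6. Product = 2·6 = 12.
At both v3: the client loses 14 − 12 = 2 by deviating; the server loses 11 − 10 = 1. Product = 2·1 = 2.
12 > 2, so both v2 is risk-dominant. The client's payoff there is 9.

9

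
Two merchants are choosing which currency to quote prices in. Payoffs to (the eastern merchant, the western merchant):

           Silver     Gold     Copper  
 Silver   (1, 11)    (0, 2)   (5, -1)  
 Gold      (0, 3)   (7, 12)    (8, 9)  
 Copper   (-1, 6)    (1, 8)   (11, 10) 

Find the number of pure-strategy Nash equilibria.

Both Silver: the eastern merchant gets 1 (best alternative 0); the western merchant gets 11 (best alternative 2). Neither deviates — NE.
Both Gold: the eastern merchant gets 7 (best alternative 1); the western merchant gets 12 (best alternative 9). Neither deviates — NE.
Both Copper: the eastern merchant gets 11 (best alternative 8); the western merchant gets 10 (best alternative 8). Neither deviates — NE.
(Gold, Silver) is not a NE: the eastern merchant would switch to Silver (1 > 0).
No other cell survives both best-response checks, so there are 3 pure NE.

3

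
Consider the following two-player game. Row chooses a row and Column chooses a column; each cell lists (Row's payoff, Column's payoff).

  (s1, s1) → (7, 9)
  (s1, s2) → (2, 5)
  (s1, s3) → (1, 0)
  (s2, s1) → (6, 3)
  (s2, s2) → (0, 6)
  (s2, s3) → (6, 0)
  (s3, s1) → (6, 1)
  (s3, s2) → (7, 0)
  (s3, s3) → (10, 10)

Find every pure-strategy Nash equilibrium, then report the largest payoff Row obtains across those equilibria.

10

Both s1 is a pure NE (Row: 7 ≥ 6; Column: 9 ≥ 5). Row gets 7.
Both s3 is a pure NE (Row: 10 ≥ 6; Column: 10 ≥ 1). Row gets 10.
Every other cell has a profitable deviation for at least one player. Highest of {7, 10} is 10.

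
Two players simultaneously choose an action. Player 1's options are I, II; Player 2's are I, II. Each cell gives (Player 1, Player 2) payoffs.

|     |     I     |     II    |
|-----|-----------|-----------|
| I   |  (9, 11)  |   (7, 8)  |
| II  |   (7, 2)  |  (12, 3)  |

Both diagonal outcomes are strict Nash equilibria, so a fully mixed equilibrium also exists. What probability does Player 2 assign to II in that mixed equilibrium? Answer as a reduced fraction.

Player 2's mix q on I must make Player 1 indifferent between I and II.
Player 1's payoff from I: 9q + 7(1−q). From II: 7q + 12(1−q).
Set equal: 2q = 5(1−q) → q = 5/7.
Probability on II is 1 − 5/7 = 2/7.

2/7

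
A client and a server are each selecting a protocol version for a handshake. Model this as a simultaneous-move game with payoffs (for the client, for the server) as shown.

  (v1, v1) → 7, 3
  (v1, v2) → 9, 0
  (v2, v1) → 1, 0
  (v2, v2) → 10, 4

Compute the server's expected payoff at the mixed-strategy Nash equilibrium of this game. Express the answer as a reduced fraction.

The client mixes with probability p on v1, chosen so the server is indifferent: 3p + 0(1−p) = 0p + 4(1−p) gives p = 4/7.
The server's expected payoff is 3·4/7 + 0·3/7 = 12/7.

12/7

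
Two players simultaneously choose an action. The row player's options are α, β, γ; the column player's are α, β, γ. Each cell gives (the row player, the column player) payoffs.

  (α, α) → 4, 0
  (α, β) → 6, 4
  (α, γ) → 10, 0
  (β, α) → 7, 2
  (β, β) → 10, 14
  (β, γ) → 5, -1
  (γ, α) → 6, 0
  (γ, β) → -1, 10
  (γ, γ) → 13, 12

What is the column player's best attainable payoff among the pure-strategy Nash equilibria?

Both β is a pure NE (the row player: 10 ≥ 6; the column player: 14 ≥ 2). The column player gets 14.
Both γ is a pure NE (the row player: 13 ≥ 10; the column player: 12 ≥ 10). The column player gets 12.
Every other cell has a profitable deviation for at least one player. Highest of {14, 12} is 14.

14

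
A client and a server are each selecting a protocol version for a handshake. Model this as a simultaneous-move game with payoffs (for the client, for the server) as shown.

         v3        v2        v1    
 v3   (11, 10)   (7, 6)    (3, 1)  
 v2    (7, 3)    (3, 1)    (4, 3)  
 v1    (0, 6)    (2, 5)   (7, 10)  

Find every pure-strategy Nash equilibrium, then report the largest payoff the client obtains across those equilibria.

11

Both v3 is a pure NE (the client: 11 ≥ 7; the server: 10 ≥ 6). The client gets 11.
Both v1 is a pure NE (the client: 7 ≥ 4; the server: 10 ≥ 6). The client gets 7.
Every other cell has a profitable deviation for at least one player. Highest of {11, 7} is 11.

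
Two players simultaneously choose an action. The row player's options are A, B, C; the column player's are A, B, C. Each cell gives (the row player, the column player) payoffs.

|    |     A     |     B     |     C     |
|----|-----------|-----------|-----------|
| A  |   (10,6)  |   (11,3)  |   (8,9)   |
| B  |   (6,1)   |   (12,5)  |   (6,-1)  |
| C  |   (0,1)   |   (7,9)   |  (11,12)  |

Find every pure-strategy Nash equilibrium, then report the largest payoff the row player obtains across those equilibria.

12

Both B is a pure NE (the row player: 12 ≥ 11; the column player: 5 ≥ 1). The row player gets 12.
Both C is a pure NE (the row player: 11 ≥ 8; the column player: 12 ≥ 9). The row player gets 11.
Every other cell has a profitable deviation for at least one player. Highest of {12, 11} is 12.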